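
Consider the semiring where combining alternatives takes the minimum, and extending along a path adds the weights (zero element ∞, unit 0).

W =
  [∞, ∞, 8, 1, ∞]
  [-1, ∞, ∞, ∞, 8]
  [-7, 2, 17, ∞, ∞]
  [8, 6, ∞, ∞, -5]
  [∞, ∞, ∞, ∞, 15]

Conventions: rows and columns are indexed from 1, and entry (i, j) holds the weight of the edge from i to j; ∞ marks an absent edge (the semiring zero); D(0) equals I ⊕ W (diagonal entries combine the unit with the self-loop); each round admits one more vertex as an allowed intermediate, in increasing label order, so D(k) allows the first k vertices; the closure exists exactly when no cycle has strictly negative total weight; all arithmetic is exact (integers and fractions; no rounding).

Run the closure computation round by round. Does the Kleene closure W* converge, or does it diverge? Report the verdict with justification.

D(0):
  [0, ∞, 8, 1, ∞]
  [-1, 0, ∞, ∞, 8]
  [-7, 2, 0, ∞, ∞]
  [8, 6, ∞, 0, -5]
  [∞, ∞, ∞, ∞, 0]
D(1):
  [0, ∞, 8, 1, ∞]
  [-1, 0, 7, 0, 8]
  [-7, 2, 0, -6, ∞]
  [8, 6, 16, 0, -5]
  [∞, ∞, ∞, ∞, 0]
D(2):
  [0, ∞, 8, 1, ∞]
  [-1, 0, 7, 0, 8]
  [-7, 2, 0, -6, 10]
  [5, 6, 13, 0, -5]
  [∞, ∞, ∞, ∞, 0]
D(3):
  [0, 10, 8, 1, 18]
  [-1, 0, 7, 0, 8]
  [-7, 2, 0, -6, 10]
  [5, 6, 13, 0, -5]
  [∞, ∞, ∞, ∞, 0]
D(4):
  [0, 7, 8, 1, -4]
  [-1, 0, 7, 0, -5]
  [-7, 0, 0, -6, -11]
  [5, 6, 13, 0, -5]
  [∞, ∞, ∞, ∞, 0]
D(5):
  [0, 7, 8, 1, -4]
  [-1, 0, 7, 0, -5]
  [-7, 0, 0, -6, -11]
  [5, 6, 13, 0, -5]
  [∞, ∞, ∞, ∞, 0]
Key observation: every diagonal entry stays at the unit through all rounds, so no improving cycle exists.
Answer: CONVERGES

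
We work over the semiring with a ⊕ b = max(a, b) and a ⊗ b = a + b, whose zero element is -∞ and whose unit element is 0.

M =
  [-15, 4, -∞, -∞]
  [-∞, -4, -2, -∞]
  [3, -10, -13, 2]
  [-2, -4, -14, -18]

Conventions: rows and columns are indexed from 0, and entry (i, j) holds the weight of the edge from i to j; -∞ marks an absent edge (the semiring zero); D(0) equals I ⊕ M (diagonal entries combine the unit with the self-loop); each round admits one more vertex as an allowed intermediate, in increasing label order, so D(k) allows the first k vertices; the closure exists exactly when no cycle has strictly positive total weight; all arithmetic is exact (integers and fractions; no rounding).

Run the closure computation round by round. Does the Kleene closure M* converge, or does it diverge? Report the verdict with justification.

D(0):
  [0, 4, -∞, -∞]
  [-∞, 0, -2, -∞]
  [3, -10, 0, 2]
  [-2, -4, -14, 0]
D(1):
  [0, 4, -∞, -∞]
  [-∞, 0, -2, -∞]
  [3, 7, 0, 2]
  [-2, 2, -14, 0]
Detection: at round 2, diagonal entry (2, 2) turns strictly positive.
Key observation: the cycle 2->0->1->2 has total weight 3 + 4 + (-2), which is strictly positive.
Answer: DIVERGES — positive cycle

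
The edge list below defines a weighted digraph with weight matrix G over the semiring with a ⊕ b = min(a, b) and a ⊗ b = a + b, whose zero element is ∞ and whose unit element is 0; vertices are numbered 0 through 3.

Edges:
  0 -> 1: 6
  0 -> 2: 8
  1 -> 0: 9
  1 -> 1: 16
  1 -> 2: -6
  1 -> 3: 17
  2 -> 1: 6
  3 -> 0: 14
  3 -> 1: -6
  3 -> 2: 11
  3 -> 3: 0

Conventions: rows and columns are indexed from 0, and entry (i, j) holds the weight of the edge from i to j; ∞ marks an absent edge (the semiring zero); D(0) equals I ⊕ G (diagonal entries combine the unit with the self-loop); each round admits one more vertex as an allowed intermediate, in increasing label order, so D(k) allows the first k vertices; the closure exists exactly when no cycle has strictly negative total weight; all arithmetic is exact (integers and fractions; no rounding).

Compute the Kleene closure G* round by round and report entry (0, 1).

D(0):
  [0, 6, 8, ∞]
  [9, 0, -6, 17]
  [∞, 6, 0, ∞]
  [14, -6, 11, 0]
D(1):
  [0, 6, 8, ∞]
  [9, 0, -6, 17]
  [∞, 6, 0, ∞]
  [14, -6, 11, 0]
D(2):
  [0, 6, 0, 23]
  [9, 0, -6, 17]
  [15, 6, 0, 23]
  [3, -6, -12, 0]
D(3):
  [0, 6, 0, 23]
  [9, 0, -6, 17]
  [15, 6, 0, 23]
  [3, -6, -12, 0]
D(4):
  [0, 6, 0, 23]
  [9, 0, -6, 17]
  [15, 6, 0, 23]
  [3, -6, -12, 0]
Answer: G*[0][1] = 6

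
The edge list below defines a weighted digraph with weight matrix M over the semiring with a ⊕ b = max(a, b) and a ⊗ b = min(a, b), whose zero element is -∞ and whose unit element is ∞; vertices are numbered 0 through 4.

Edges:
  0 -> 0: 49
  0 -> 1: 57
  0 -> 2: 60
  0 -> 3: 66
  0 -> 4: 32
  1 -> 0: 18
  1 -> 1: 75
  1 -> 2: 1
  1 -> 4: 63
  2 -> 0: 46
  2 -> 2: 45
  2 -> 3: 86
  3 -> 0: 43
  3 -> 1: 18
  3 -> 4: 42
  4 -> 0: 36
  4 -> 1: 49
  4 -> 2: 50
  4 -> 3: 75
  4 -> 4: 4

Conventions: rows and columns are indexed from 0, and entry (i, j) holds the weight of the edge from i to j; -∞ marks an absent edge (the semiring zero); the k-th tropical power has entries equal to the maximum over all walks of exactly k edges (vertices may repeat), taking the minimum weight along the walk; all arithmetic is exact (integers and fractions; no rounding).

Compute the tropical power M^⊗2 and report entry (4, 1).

M^⊗2:
  [49, 57, 49, 60, 57]
  [36, 75, 50, 63, 63]
  [46, 46, 46, 46, 42]
  [43, 43, 43, 43, 32]
  [46, 49, 45, 50, 49]
Key observation: the optimum is the walk 4->1->1, with weight 49 min 75 = 49.
Optimal value attained by: walk 4->1->1.
Answer: (M^⊗2)[4][1] = 49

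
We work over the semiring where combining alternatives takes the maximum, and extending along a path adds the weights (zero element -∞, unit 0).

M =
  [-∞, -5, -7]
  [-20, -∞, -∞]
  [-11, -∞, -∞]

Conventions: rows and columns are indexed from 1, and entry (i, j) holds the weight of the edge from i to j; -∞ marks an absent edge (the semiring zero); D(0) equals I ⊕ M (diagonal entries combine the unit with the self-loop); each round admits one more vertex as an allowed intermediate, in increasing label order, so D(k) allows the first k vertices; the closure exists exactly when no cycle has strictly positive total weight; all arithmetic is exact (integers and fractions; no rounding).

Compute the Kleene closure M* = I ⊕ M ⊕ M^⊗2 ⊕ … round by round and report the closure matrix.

D(0):
  [0, -5, -7]
  [-20, 0, -∞]
  [-11, -∞, 0]
D(1):
  [0, -5, -7]
  [-20, 0, -27]
  [-11, -16, 0]
D(2):
  [0, -5, -7]
  [-20, 0, -27]
  [-11, -16, 0]
D(3):
  [0, -5, -7]
  [-20, 0, -27]
  [-11, -16, 0]
Answer: M* = [[0, -5, -7], [-20, 0, -27], [-11, -16, 0]]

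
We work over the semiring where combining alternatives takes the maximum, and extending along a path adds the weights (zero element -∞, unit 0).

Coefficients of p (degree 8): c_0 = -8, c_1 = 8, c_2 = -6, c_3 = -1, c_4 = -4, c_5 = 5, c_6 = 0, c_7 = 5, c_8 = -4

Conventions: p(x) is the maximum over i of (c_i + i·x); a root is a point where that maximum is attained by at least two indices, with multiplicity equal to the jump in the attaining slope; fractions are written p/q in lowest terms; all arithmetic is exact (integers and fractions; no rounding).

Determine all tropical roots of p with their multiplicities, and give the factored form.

hull edge (i=0, c=-8) to (i=1, c=8): slope 16, span 1
hull edge (i=1, c=8) to (i=7, c=5): slope -1/2, span 6
hull edge (i=7, c=5) to (i=8, c=-4): slope -9, span 1
Factored form: p(x) = -4 ⊗ (x ⊕ (-16)) ⊗ (x ⊕ 1/2) ⊗ (x ⊕ 1/2) ⊗ (x ⊕ 1/2) ⊗ (x ⊕ 1/2) ⊗ (x ⊕ 1/2) ⊗ (x ⊕ 1/2) ⊗ (x ⊕ 9)
Answer: roots = -16 (mult 1), 1/2 (mult 6), 9 (mult 1)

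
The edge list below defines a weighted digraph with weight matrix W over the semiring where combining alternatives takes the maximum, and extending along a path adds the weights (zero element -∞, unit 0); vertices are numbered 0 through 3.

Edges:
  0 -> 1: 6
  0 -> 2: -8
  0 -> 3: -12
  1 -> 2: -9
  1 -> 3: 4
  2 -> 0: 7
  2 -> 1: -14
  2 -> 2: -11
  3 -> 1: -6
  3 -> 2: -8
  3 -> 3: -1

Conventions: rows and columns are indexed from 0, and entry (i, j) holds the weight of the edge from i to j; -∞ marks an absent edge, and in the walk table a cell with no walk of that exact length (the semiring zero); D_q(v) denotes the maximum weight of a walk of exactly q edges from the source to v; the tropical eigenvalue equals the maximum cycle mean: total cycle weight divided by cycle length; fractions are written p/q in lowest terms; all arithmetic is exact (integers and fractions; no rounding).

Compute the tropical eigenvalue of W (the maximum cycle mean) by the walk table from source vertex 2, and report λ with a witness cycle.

q=0: [-∞, -∞, 0, -∞]
q=1: [7, -14, -11, -∞]
q=2: [-4, 13, -1, -5]
q=3: [6, 2, 4, 17]
q=4: [11, 12, 9, 16]
Optimal cycle mean attained by: cycle 0->1->3->2->0, total 6 + 4 + (-8) + 7, length 4.
Answer: λ = 9/4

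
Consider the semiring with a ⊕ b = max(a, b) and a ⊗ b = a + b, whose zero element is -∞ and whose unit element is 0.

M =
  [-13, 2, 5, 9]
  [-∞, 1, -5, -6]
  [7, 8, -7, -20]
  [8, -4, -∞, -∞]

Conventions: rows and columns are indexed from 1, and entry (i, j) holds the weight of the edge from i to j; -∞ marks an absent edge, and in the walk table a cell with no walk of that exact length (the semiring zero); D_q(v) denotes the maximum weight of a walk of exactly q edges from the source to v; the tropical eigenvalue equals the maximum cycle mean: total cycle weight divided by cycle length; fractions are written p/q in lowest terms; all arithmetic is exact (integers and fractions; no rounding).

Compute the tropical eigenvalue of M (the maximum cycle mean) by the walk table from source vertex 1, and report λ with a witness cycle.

q=0: [0, -∞, -∞, -∞]
q=1: [-13, 2, 5, 9]
q=2: [17, 13, -2, -4]
q=3: [5, 19, 22, 26]
q=4: [34, 30, 15, 14]
Optimal cycle mean attained by: cycle 1->4->1, total 9 + 8, length 2.
Answer: λ = 17/2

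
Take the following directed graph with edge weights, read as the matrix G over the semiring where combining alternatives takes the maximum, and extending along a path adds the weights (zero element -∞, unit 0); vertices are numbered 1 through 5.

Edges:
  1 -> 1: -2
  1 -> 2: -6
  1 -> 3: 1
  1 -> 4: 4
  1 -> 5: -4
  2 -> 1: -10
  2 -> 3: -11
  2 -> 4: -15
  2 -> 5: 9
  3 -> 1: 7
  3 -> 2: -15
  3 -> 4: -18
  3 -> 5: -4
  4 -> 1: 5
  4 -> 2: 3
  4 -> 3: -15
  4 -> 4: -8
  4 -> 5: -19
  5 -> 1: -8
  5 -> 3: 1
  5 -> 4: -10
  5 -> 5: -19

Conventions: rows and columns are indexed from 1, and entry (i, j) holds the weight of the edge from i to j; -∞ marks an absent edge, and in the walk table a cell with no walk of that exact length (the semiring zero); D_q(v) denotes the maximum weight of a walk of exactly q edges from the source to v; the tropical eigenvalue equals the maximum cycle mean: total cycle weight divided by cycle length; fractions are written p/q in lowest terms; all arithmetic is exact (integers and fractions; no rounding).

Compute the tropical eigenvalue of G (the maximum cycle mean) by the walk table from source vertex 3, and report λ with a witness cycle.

q=0: [-∞, -∞, 0, -∞, -∞]
q=1: [7, -15, -∞, -18, -4]
q=2: [5, 1, 8, 11, 3]
q=3: [16, 14, 6, 9, 10]
q=4: [14, 12, 17, 20, 23]
q=5: [25, 23, 24, 18, 21]
Optimal cycle mean attained by: cycle 1->4->2->5->3->1, total 4 + 3 + 9 + 1 + 7, length 5.
Answer: λ = 24/5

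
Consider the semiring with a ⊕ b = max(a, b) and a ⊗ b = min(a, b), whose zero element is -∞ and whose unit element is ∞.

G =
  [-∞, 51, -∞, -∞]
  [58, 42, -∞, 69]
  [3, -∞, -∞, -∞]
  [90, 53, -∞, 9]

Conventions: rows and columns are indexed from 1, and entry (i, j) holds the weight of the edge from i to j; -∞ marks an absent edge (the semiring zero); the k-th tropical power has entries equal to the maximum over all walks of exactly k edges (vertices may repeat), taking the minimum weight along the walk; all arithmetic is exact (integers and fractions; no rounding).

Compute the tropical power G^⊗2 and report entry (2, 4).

G^⊗2:
  [51, 42, -∞, 51]
  [69, 53, -∞, 42]
  [-∞, 3, -∞, -∞]
  [53, 51, -∞, 53]
Key observation: the optimum is the walk 2->2->4, with weight 42 min 69 = 42.
Optimal value attained by: walk 2->2->4.
Answer: (G^⊗2)[2][4] = 42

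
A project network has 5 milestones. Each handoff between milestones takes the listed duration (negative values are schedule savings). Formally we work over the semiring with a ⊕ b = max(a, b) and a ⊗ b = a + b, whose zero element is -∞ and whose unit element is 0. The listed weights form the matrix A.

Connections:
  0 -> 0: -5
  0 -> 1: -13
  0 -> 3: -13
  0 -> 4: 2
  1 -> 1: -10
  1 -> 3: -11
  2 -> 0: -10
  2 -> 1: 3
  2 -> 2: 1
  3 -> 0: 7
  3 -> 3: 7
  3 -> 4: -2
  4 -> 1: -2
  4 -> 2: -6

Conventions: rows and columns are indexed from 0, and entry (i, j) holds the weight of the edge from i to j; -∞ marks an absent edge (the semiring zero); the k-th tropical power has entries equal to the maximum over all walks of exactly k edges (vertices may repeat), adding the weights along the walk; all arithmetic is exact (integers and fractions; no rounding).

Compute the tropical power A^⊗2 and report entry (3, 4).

A^⊗2:
  [-6, 0, -4, -6, -3]
  [-4, -20, -∞, -4, -13]
  [-9, 4, 2, -8, -8]
  [14, -4, -8, 14, 9]
  [-16, -3, -5, -13, -∞]
Key observation: the optimum is the walk 3->0->4, with weight 7 + 2 = 9.
Optimal value attained by: walk 3->0->4.
Answer: (A^⊗2)[3][4] = 9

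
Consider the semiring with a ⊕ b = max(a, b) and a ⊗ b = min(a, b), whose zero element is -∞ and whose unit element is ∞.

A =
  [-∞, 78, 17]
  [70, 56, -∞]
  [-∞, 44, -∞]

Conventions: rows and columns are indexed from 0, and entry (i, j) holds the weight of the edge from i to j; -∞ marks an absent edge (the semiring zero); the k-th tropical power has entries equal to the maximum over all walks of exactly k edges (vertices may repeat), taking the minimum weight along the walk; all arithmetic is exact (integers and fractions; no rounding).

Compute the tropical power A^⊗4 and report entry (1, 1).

A^⊗2:
  [70, 56, -∞]
  [56, 70, 17]
  [44, 44, -∞]
A^⊗3:
  [56, 70, 17]
  [70, 56, 17]
  [44, 44, 17]
A^⊗4:
  [70, 56, 17]
  [56, 70, 17]
  [44, 44, 17]
Key observation: the optimum is the walk 1->0->1->0->1, with weight 70 min 78 min 70 min 78 = 70.
Optimal value attained by: walk 1->0->1->0->1.
Answer: (A^⊗4)[1][1] = 70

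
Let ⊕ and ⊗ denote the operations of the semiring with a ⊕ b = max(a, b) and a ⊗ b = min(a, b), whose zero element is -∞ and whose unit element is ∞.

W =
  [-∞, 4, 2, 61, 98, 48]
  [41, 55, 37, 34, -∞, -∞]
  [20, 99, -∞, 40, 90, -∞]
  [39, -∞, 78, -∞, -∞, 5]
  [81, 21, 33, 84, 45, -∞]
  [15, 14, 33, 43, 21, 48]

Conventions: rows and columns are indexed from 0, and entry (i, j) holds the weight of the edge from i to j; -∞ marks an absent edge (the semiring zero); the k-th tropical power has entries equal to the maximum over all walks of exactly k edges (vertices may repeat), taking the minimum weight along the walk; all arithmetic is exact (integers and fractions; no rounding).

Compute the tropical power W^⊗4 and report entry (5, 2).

W^⊗2:
  [81, 21, 61, 84, 45, 48]
  [41, 55, 37, 41, 41, 41]
  [81, 55, 40, 84, 45, 20]
  [20, 78, 5, 40, 78, 39]
  [45, 33, 78, 61, 81, 48]
  [39, 33, 43, 43, 33, 48]
W^⊗3:
  [45, 61, 78, 61, 81, 48]
  [41, 55, 41, 41, 41, 41]
  [45, 55, 78, 61, 81, 48]
  [78, 55, 40, 78, 45, 39]
  [81, 78, 61, 81, 78, 48]
  [39, 43, 43, 43, 43, 48]
W^⊗4:
  [81, 78, 61, 81, 78, 48]
  [41, 55, 41, 41, 41, 41]
  [81, 78, 61, 81, 78, 48]
  [45, 55, 78, 61, 78, 48]
  [78, 61, 78, 78, 81, 48]
  [43, 43, 43, 43, 43, 48]
Key observation: the optimum is the walk 5->5->5->3->2, with weight 48 min 48 min 43 min 78 = 43.
Optimal value attained by: walk 5->5->5->3->2.
Answer: (W^⊗4)[5][2] = 43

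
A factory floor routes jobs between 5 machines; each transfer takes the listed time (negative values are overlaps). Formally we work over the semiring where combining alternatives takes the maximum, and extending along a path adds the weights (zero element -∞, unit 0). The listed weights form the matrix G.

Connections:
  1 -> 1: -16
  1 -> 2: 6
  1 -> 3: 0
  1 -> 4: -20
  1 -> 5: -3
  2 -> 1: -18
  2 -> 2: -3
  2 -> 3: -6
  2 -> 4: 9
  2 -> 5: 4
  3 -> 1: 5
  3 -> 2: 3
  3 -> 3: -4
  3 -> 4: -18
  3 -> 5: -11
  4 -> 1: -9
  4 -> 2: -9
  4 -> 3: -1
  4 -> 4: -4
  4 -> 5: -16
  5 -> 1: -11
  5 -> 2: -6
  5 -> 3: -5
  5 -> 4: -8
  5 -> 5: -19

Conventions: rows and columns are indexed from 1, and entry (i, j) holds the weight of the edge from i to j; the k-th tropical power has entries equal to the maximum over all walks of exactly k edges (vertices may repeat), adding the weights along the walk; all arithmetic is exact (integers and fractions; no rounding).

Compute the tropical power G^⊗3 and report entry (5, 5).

G^⊗2:
  [5, 3, 0, 15, 10]
  [0, 0, 8, 6, 1]
  [1, 11, 5, 12, 7]
  [4, 2, -5, 0, -5]
  [0, -2, -9, 3, -2]
G^⊗3:
  [6, 11, 14, 12, 7]
  [13, 11, 5, 9, 4]
  [10, 8, 11, 20, 15]
  [0, 10, 4, 11, 6]
  [-4, 6, 2, 7, 2]
Key observation: the optimum is the walk 5->3->2->5, with weight (-5) + 3 + 4 = 2.
Optimal value attained by: walk 5->3->2->5.
Answer: (G^⊗3)[5][5] = 2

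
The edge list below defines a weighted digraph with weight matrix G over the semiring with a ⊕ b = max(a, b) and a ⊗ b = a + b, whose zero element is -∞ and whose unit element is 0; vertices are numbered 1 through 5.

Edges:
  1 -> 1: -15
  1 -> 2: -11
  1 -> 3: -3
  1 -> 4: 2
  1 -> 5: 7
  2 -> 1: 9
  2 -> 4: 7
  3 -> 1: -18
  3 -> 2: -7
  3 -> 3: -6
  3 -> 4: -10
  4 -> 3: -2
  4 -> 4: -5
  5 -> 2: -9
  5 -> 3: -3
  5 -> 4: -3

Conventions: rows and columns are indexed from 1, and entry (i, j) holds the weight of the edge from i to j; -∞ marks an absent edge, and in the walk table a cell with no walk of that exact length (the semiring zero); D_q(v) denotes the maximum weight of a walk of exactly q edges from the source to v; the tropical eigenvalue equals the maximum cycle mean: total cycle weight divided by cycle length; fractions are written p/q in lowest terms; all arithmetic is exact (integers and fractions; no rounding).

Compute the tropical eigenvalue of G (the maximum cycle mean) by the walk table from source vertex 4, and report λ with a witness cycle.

q=0: [-∞, -∞, -∞, 0, -∞]
q=1: [-∞, -∞, -2, -5, -∞]
q=2: [-20, -9, -7, -10, -∞]
q=3: [0, -14, -12, -2, -13]
q=4: [-5, -11, -3, 2, 7]
q=5: [-2, -2, 4, 4, 2]
Optimal cycle mean attained by: cycle 1->5->2->1, total 7 + (-9) + 9, length 3.
Answer: λ = 7/3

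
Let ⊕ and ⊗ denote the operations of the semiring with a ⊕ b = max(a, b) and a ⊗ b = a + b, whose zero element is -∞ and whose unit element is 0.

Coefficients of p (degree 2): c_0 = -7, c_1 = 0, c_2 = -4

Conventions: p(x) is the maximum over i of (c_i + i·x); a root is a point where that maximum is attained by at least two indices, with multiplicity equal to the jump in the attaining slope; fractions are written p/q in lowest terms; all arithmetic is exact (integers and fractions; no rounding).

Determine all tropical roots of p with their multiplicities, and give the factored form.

hull edge (i=0, c=-7) to (i=1, c=0): slope 7, span 1
hull edge (i=1, c=0) to (i=2, c=-4): slope -4, span 1
Factored form: p(x) = -4 ⊗ (x ⊕ (-7)) ⊗ (x ⊕ 4)
Answer: roots = -7 (mult 1), 4 (mult 1)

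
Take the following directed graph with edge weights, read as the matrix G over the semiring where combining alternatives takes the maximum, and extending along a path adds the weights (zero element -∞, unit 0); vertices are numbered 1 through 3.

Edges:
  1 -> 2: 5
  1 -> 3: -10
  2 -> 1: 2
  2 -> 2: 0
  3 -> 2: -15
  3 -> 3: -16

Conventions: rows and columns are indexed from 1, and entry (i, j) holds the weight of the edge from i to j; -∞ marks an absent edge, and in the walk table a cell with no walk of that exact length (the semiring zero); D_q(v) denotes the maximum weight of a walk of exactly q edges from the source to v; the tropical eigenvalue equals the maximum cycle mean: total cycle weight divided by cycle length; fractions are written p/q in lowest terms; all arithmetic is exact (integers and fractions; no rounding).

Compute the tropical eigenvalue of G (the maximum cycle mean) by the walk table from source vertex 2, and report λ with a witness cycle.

q=0: [-∞, 0, -∞]
q=1: [2, 0, -∞]
q=2: [2, 7, -8]
q=3: [9, 7, -8]
Optimal cycle mean attained by: cycle 1->2->1, total 5 + 2, length 2.
Answer: λ = 7/2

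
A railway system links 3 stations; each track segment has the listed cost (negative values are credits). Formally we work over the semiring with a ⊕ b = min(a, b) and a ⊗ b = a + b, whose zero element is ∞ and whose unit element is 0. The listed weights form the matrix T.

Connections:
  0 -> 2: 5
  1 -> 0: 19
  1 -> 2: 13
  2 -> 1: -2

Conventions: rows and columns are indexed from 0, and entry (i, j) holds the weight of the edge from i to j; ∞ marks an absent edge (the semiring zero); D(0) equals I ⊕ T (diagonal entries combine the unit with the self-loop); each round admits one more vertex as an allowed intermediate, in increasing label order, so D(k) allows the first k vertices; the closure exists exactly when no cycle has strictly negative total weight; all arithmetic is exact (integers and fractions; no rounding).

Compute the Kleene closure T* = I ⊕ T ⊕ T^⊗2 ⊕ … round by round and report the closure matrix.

D(0):
  [0, ∞, 5]
  [19, 0, 13]
  [∞, -2, 0]
D(1):
  [0, ∞, 5]
  [19, 0, 13]
  [∞, -2, 0]
D(2):
  [0, ∞, 5]
  [19, 0, 13]
  [17, -2, 0]
D(3):
  [0, 3, 5]
  [19, 0, 13]
  [17, -2, 0]
Answer: T* = [[0, 3, 5], [19, 0, 13], [17, -2, 0]]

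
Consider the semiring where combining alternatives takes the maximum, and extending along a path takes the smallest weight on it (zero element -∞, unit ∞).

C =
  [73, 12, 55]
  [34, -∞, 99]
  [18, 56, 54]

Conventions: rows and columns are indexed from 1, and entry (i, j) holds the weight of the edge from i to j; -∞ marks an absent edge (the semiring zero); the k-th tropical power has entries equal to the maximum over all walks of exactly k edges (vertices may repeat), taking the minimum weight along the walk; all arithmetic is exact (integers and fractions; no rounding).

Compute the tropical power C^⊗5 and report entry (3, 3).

C^⊗2:
  [73, 55, 55]
  [34, 56, 54]
  [34, 54, 56]
C^⊗3:
  [73, 55, 55]
  [34, 54, 56]
  [34, 56, 54]
C^⊗4:
  [73, 55, 55]
  [34, 56, 54]
  [34, 54, 56]
C^⊗5:
  [73, 55, 55]
  [34, 54, 56]
  [34, 56, 54]
Key observation: the optimum is the walk 3->2->3->2->3->3, with weight 56 min 99 min 56 min 99 min 54 = 54.
Optimal value attained by: walk 3->2->3->2->3->3.
Answer: (C^⊗5)[3][3] = 54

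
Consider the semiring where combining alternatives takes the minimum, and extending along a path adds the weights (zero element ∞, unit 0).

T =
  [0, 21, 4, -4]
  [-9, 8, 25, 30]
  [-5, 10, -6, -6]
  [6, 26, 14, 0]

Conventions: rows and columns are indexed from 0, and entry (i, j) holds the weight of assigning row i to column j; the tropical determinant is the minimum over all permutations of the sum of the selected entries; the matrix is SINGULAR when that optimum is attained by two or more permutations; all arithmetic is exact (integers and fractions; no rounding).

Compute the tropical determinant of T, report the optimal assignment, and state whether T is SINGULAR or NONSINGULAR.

σ = (0, 1, 2, 3): 0 + 8 + (-6) + 0 = 2
σ = (0, 1, 3, 2): 0 + 8 + (-6) + 14 = 16
σ = (0, 2, 1, 3): 0 + 25 + 10 + 0 = 35
σ = (0, 2, 3, 1): 0 + 25 + (-6) + 26 = 45
σ = (0, 3, 1, 2): 0 + 30 + 10 + 14 = 54
σ = (0, 3, 2, 1): 0 + 30 + (-6) + 26 = 50
σ = (1, 0, 2, 3): 21 + (-9) + (-6) + 0 = 6
σ = (1, 0, 3, 2): 21 + (-9) + (-6) + 14 = 20
σ = (1, 2, 0, 3): 21 + 25 + (-5) + 0 = 41
σ = (1, 2, 3, 0): 21 + 25 + (-6) + 6 = 46
σ = (1, 3, 0, 2): 21 + 30 + (-5) + 14 = 60
σ = (1, 3, 2, 0): 21 + 30 + (-6) + 6 = 51
σ = (2, 0, 1, 3): 4 + (-9) + 10 + 0 = 5
σ = (2, 0, 3, 1): 4 + (-9) + (-6) + 26 = 15
σ = (2, 1, 0, 3): 4 + 8 + (-5) + 0 = 7
σ = (2, 1, 3, 0): 4 + 8 + (-6) + 6 = 12
σ = (2, 3, 0, 1): 4 + 30 + (-5) + 26 = 55
σ = (2, 3, 1, 0): 4 + 30 + 10 + 6 = 50
σ = (3, 0, 1, 2): (-4) + (-9) + 10 + 14 = 11
σ = (3, 0, 2, 1): (-4) + (-9) + (-6) + 26 = 7
σ = (3, 1, 0, 2): (-4) + 8 + (-5) + 14 = 13
σ = (3, 1, 2, 0): (-4) + 8 + (-6) + 6 = 4
σ = (3, 2, 0, 1): (-4) + 25 + (-5) + 26 = 42
σ = (3, 2, 1, 0): (-4) + 25 + 10 + 6 = 37
Optimal value attained by: σ = (0, 1, 2, 3).
Answer: det⊕(T) = 2; verdict: NONSINGULAR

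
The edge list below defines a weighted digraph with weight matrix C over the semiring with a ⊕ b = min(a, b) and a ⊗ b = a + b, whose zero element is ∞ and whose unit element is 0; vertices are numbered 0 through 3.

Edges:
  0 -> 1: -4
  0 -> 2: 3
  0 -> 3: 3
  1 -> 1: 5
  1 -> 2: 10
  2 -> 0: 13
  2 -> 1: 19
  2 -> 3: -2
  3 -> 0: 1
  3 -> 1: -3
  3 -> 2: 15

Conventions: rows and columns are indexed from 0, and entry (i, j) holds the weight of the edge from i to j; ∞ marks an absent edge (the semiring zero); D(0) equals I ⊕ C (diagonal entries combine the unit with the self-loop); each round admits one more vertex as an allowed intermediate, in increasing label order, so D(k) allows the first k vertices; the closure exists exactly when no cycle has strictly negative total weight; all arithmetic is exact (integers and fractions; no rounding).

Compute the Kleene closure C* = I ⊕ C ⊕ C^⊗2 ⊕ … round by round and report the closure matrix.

D(0):
  [0, -4, 3, 3]
  [∞, 0, 10, ∞]
  [13, 19, 0, -2]
  [1, -3, 15, 0]
D(1):
  [0, -4, 3, 3]
  [∞, 0, 10, ∞]
  [13, 9, 0, -2]
  [1, -3, 4, 0]
D(2):
  [0, -4, 3, 3]
  [∞, 0, 10, ∞]
  [13, 9, 0, -2]
  [1, -3, 4, 0]
D(3):
  [0, -4, 3, 1]
  [23, 0, 10, 8]
  [13, 9, 0, -2]
  [1, -3, 4, 0]
D(4):
  [0, -4, 3, 1]
  [9, 0, 10, 8]
  [-1, -5, 0, -2]
  [1, -3, 4, 0]
Answer: C* = [[0, -4, 3, 1], [9, 0, 10, 8], [-1, -5, 0, -2], [1, -3, 4, 0]]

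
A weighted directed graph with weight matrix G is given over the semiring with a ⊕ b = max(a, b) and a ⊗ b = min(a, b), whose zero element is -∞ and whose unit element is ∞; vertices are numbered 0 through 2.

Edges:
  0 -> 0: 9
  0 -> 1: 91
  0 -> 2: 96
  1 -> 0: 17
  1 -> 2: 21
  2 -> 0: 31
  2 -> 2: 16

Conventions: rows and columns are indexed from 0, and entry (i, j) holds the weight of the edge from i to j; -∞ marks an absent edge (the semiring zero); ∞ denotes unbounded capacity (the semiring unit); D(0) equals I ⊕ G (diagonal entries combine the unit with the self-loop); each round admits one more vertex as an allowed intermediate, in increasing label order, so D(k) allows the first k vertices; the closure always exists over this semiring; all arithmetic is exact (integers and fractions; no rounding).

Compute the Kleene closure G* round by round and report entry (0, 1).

D(0):
  [∞, 91, 96]
  [17, ∞, 21]
  [31, -∞, ∞]
D(1):
  [∞, 91, 96]
  [17, ∞, 21]
  [31, 31, ∞]
D(2):
  [∞, 91, 96]
  [17, ∞, 21]
  [31, 31, ∞]
D(3):
  [∞, 91, 96]
  [21, ∞, 21]
  [31, 31, ∞]
Answer: G*[0][1] = 91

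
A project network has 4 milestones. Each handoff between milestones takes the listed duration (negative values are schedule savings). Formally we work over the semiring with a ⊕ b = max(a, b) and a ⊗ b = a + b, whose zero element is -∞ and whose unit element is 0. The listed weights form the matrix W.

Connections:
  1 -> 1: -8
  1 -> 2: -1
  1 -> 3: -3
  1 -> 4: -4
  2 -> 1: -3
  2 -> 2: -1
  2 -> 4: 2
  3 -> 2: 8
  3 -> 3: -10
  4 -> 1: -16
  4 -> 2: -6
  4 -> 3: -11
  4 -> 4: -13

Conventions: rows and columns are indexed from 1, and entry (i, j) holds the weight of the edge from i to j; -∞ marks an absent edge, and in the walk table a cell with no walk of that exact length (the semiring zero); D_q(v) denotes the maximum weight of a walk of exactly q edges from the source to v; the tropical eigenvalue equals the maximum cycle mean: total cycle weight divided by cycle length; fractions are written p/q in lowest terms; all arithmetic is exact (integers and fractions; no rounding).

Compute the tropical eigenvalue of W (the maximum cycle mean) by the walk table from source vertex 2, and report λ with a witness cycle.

q=0: [-∞, 0, -∞, -∞]
q=1: [-3, -1, -∞, 2]
q=2: [-4, -2, -6, 1]
q=3: [-5, 2, -7, 0]
q=4: [-1, 1, -8, 4]
Optimal cycle mean attained by: cycle 1->3->2->1, total (-3) + 8 + (-3), length 3.
Answer: λ = 2/3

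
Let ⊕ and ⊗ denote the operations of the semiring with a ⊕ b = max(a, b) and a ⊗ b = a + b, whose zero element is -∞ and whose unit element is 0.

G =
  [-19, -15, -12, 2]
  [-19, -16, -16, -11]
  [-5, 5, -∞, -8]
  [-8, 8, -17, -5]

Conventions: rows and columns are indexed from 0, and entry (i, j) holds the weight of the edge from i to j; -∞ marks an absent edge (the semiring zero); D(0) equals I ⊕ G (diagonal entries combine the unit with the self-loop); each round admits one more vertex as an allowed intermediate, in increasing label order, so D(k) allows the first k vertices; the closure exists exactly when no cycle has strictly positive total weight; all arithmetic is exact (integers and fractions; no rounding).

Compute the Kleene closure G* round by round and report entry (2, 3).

D(0):
  [0, -15, -12, 2]
  [-19, 0, -16, -11]
  [-5, 5, 0, -8]
  [-8, 8, -17, 0]
D(1):
  [0, -15, -12, 2]
  [-19, 0, -16, -11]
  [-5, 5, 0, -3]
  [-8, 8, -17, 0]
D(2):
  [0, -15, -12, 2]
  [-19, 0, -16, -11]
  [-5, 5, 0, -3]
  [-8, 8, -8, 0]
D(3):
  [0, -7, -12, 2]
  [-19, 0, -16, -11]
  [-5, 5, 0, -3]
  [-8, 8, -8, 0]
D(4):
  [0, 10, -6, 2]
  [-19, 0, -16, -11]
  [-5, 5, 0, -3]
  [-8, 8, -8, 0]
Answer: G*[2][3] = -3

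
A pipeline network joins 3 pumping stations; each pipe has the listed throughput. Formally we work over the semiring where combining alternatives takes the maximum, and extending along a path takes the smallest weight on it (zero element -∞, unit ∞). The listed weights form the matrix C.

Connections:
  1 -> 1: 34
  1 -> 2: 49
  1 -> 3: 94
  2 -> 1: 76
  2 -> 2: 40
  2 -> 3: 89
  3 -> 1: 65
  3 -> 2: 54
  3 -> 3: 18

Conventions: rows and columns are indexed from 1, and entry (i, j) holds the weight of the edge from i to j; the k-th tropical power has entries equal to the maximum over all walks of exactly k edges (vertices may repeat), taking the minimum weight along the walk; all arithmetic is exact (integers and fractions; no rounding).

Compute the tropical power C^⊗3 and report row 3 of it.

C^⊗2:
  [65, 54, 49]
  [65, 54, 76]
  [54, 49, 65]
C^⊗3:
  [54, 49, 65]
  [65, 54, 65]
  [65, 54, 54]
Answer: row 3 of C^⊗3 = [65, 54, 54]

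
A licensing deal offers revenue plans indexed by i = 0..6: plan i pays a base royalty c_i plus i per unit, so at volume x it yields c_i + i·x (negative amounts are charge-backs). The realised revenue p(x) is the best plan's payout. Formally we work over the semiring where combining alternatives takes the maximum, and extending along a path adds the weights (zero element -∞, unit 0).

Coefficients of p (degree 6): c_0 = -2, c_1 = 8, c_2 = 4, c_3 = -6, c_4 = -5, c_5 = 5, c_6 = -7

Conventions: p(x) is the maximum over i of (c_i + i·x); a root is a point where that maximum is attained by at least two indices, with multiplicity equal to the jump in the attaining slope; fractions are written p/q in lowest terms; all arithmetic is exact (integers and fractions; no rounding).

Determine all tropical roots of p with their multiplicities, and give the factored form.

hull edge (i=0, c=-2) to (i=1, c=8): slope 10, span 1
hull edge (i=1, c=8) to (i=5, c=5): slope -3/4, span 4
hull edge (i=5, c=5) to (i=6, c=-7): slope -12, span 1
Factored form: p(x) = -7 ⊗ (x ⊕ (-10)) ⊗ (x ⊕ 3/4) ⊗ (x ⊕ 3/4) ⊗ (x ⊕ 3/4) ⊗ (x ⊕ 3/4) ⊗ (x ⊕ 12)
Answer: roots = -10 (mult 1), 3/4 (mult 4), 12 (mult 1)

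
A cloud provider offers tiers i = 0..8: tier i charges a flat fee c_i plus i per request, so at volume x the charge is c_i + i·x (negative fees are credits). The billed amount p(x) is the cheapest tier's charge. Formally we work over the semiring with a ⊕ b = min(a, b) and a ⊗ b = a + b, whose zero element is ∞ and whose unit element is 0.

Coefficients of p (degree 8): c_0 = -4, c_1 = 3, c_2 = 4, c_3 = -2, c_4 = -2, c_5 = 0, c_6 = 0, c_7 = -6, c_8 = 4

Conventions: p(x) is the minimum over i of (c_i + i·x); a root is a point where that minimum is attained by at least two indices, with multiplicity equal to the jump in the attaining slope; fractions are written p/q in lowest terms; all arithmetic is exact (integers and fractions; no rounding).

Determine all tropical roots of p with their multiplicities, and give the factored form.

hull edge (i=0, c=-4) to (i=7, c=-6): slope -2/7, span 7
hull edge (i=7, c=-6) to (i=8, c=4): slope 10, span 1
Factored form: p(x) = 4 ⊗ (x ⊕ (-10)) ⊗ (x ⊕ 2/7) ⊗ (x ⊕ 2/7) ⊗ (x ⊕ 2/7) ⊗ (x ⊕ 2/7) ⊗ (x ⊕ 2/7) ⊗ (x ⊕ 2/7) ⊗ (x ⊕ 2/7)
Answer: roots = -10 (mult 1), 2/7 (mult 7)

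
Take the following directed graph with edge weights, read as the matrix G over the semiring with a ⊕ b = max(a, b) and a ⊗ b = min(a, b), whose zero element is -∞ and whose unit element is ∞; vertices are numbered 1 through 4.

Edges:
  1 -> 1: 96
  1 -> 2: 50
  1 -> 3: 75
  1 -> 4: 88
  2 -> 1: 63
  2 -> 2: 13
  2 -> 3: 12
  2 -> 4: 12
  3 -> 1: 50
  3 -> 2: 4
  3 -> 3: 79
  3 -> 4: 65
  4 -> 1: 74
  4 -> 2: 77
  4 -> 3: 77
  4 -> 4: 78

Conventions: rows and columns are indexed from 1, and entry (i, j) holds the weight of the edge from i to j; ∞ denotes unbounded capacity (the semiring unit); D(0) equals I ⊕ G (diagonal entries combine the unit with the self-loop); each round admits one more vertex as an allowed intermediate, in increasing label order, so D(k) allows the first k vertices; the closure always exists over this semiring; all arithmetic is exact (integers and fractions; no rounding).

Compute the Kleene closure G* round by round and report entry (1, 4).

D(0):
  [∞, 50, 75, 88]
  [63, ∞, 12, 12]
  [50, 4, ∞, 65]
  [74, 77, 77, ∞]
D(1):
  [∞, 50, 75, 88]
  [63, ∞, 63, 63]
  [50, 50, ∞, 65]
  [74, 77, 77, ∞]
D(2):
  [∞, 50, 75, 88]
  [63, ∞, 63, 63]
  [50, 50, ∞, 65]
  [74, 77, 77, ∞]
D(3):
  [∞, 50, 75, 88]
  [63, ∞, 63, 63]
  [50, 50, ∞, 65]
  [74, 77, 77, ∞]
D(4):
  [∞, 77, 77, 88]
  [63, ∞, 63, 63]
  [65, 65, ∞, 65]
  [74, 77, 77, ∞]
Answer: G*[1][4] = 88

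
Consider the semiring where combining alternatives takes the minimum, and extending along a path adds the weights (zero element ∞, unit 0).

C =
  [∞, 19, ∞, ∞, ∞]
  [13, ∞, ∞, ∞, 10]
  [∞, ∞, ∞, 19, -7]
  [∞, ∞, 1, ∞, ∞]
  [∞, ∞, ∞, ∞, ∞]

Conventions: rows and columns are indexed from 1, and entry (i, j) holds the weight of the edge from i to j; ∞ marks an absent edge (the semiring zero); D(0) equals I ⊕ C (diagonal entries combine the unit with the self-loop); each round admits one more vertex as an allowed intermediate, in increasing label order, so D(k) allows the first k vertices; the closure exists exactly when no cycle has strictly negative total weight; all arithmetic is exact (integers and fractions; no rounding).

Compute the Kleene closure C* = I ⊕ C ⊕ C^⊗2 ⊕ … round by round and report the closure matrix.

D(0):
  [0, 19, ∞, ∞, ∞]
  [13, 0, ∞, ∞, 10]
  [∞, ∞, 0, 19, -7]
  [∞, ∞, 1, 0, ∞]
  [∞, ∞, ∞, ∞, 0]
D(1):
  [0, 19, ∞, ∞, ∞]
  [13, 0, ∞, ∞, 10]
  [∞, ∞, 0, 19, -7]
  [∞, ∞, 1, 0, ∞]
  [∞, ∞, ∞, ∞, 0]
D(2):
  [0, 19, ∞, ∞, 29]
  [13, 0, ∞, ∞, 10]
  [∞, ∞, 0, 19, -7]
  [∞, ∞, 1, 0, ∞]
  [∞, ∞, ∞, ∞, 0]
D(3):
  [0, 19, ∞, ∞, 29]
  [13, 0, ∞, ∞, 10]
  [∞, ∞, 0, 19, -7]
  [∞, ∞, 1, 0, -6]
  [∞, ∞, ∞, ∞, 0]
D(4):
  [0, 19, ∞, ∞, 29]
  [13, 0, ∞, ∞, 10]
  [∞, ∞, 0, 19, -7]
  [∞, ∞, 1, 0, -6]
  [∞, ∞, ∞, ∞, 0]
D(5):
  [0, 19, ∞, ∞, 29]
  [13, 0, ∞, ∞, 10]
  [∞, ∞, 0, 19, -7]
  [∞, ∞, 1, 0, -6]
  [∞, ∞, ∞, ∞, 0]
Answer: C* = [[0, 19, ∞, ∞, 29], [13, 0, ∞, ∞, 10], [∞, ∞, 0, 19, -7], [∞, ∞, 1, 0, -6], [∞, ∞, ∞, ∞, 0]]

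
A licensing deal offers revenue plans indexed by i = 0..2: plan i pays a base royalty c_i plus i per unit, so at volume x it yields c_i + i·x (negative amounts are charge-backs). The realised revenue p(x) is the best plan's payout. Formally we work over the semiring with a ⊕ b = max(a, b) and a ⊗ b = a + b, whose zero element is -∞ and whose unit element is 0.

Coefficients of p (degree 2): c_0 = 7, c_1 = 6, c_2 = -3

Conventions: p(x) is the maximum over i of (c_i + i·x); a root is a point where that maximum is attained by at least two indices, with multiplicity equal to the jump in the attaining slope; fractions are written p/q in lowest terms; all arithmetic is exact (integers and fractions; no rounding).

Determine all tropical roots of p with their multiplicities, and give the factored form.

hull edge (i=0, c=7) to (i=1, c=6): slope -1, span 1
hull edge (i=1, c=6) to (i=2, c=-3): slope -9, span 1
Factored form: p(x) = -3 ⊗ (x ⊕ 1) ⊗ (x ⊕ 9)
Answer: roots = 1 (mult 1), 9 (mult 1)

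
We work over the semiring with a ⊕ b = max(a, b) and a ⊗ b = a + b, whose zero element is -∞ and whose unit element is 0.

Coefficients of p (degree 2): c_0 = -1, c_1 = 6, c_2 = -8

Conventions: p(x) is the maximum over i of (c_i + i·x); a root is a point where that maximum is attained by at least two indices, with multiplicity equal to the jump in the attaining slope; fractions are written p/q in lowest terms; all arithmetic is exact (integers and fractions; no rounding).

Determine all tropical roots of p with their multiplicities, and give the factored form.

hull edge (i=0, c=-1) to (i=1, c=6): slope 7, span 1
hull edge (i=1, c=6) to (i=2, c=-8): slope -14, span 1
Factored form: p(x) = -8 ⊗ (x ⊕ (-7)) ⊗ (x ⊕ 14)
Answer: roots = -7 (mult 1), 14 (mult 1)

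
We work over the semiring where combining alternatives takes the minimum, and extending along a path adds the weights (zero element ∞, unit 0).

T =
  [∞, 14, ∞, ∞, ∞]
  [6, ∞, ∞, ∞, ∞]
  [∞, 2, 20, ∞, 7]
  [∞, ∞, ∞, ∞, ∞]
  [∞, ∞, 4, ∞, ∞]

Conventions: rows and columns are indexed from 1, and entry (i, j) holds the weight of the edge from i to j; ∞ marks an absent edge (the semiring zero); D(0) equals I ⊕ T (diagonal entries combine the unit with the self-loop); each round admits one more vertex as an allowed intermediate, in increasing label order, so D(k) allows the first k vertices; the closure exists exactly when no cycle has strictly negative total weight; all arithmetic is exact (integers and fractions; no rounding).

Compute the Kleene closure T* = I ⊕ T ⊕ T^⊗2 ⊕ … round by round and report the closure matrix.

D(0):
  [0, 14, ∞, ∞, ∞]
  [6, 0, ∞, ∞, ∞]
  [∞, 2, 0, ∞, 7]
  [∞, ∞, ∞, 0, ∞]
  [∞, ∞, 4, ∞, 0]
D(1):
  [0, 14, ∞, ∞, ∞]
  [6, 0, ∞, ∞, ∞]
  [∞, 2, 0, ∞, 7]
  [∞, ∞, ∞, 0, ∞]
  [∞, ∞, 4, ∞, 0]
D(2):
  [0, 14, ∞, ∞, ∞]
  [6, 0, ∞, ∞, ∞]
  [8, 2, 0, ∞, 7]
  [∞, ∞, ∞, 0, ∞]
  [∞, ∞, 4, ∞, 0]
D(3):
  [0, 14, ∞, ∞, ∞]
  [6, 0, ∞, ∞, ∞]
  [8, 2, 0, ∞, 7]
  [∞, ∞, ∞, 0, ∞]
  [12, 6, 4, ∞, 0]
D(4):
  [0, 14, ∞, ∞, ∞]
  [6, 0, ∞, ∞, ∞]
  [8, 2, 0, ∞, 7]
  [∞, ∞, ∞, 0, ∞]
  [12, 6, 4, ∞, 0]
D(5):
  [0, 14, ∞, ∞, ∞]
  [6, 0, ∞, ∞, ∞]
  [8, 2, 0, ∞, 7]
  [∞, ∞, ∞, 0, ∞]
  [12, 6, 4, ∞, 0]
Answer: T* = [[0, 14, ∞, ∞, ∞], [6, 0, ∞, ∞, ∞], [8, 2, 0, ∞, 7], [∞, ∞, ∞, 0, ∞], [12, 6, 4, ∞, 0]]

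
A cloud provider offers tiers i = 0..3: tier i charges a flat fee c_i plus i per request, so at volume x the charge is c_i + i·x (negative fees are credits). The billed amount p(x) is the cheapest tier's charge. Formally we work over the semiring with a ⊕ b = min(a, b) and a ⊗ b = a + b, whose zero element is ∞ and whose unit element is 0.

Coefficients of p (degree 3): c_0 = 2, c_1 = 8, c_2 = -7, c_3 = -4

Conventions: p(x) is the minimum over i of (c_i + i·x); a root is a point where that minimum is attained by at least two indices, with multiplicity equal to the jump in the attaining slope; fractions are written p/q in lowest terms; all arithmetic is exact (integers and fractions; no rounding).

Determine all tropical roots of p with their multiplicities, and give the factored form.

hull edge (i=0, c=2) to (i=2, c=-7): slope -9/2, span 2
hull edge (i=2, c=-7) to (i=3, c=-4): slope 3, span 1
Factored form: p(x) = -4 ⊗ (x ⊕ (-3)) ⊗ (x ⊕ 9/2) ⊗ (x ⊕ 9/2)
Answer: roots = -3 (mult 1), 9/2 (mult 2)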